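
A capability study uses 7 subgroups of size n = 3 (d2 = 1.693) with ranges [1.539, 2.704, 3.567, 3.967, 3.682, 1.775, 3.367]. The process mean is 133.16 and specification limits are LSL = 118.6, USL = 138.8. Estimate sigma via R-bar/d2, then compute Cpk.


R_bar = (1.539 + 2.704 + 3.567 + 3.967 + 3.682 + 1.775 + 3.367) / 7 = 2.943
sigma = R_bar / d2 = 2.943 / 1.693 = 1.7383343
Cp = (USL - LSL)/(6*sigma) = (138.8 - 118.6)/(6*1.7383343) = 1.9367
Cpu = (138.8 - 133.16)/(3*1.7383343) = 1.0815
Cpl = (133.16 - 118.6)/(3*1.7383343) = 2.7919
Cpk = min(Cpu, Cpl) = 1.0815

1.0815


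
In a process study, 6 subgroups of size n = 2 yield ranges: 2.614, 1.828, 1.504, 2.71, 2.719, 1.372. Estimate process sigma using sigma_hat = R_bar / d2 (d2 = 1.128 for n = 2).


R_bar = (2.614 + 1.828 + 1.504 + 2.71 + 2.719 + 1.372) / 6
R_bar = 12.747 / 6 = 2.1245
sigma_hat = R_bar / d2 = 2.1245 / 1.128 = 1.8834

1.8834


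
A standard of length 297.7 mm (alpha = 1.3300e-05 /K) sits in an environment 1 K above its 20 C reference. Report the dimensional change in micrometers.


dL = L * alpha * dT
= 297.7 * 1.3300e-05 * 1
= 0.0039594 mm
dL_um = 0.0039594 * 1000 = 3.9594 um

3.9594


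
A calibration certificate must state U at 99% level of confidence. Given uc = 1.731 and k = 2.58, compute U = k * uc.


U = k * uc
U = 2.58 * 1.731
U = 4.4660

4.4660


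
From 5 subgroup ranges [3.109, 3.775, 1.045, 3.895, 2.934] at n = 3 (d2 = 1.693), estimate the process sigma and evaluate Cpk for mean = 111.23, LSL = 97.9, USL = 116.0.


R_bar = (3.109 + 3.775 + 1.045 + 3.895 + 2.934) / 5 = 2.9516
sigma = R_bar / d2 = 2.9516 / 1.693 = 1.7434141
Cp = (USL - LSL)/(6*sigma) = (116.0 - 97.9)/(6*1.7434141) = 1.7303
Cpu = (116.0 - 111.23)/(3*1.7434141) = 0.9120
Cpl = (111.23 - 97.9)/(3*1.7434141) = 2.5486
Cpk = min(Cpu, Cpl) = 0.9120

0.9120


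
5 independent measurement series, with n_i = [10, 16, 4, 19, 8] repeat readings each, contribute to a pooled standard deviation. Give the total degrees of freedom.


nu = sum_i (n_i - 1)
nu = ((10 - 1) + (16 - 1) + (4 - 1) + (19 - 1) + (8 - 1))
nu = 9 + 15 + 3 + 18 + 7
nu = 52

52


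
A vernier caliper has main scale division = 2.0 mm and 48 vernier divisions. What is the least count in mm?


LC = MSD / n_div
= 2.0 / 48
= 0.0417

0.0417


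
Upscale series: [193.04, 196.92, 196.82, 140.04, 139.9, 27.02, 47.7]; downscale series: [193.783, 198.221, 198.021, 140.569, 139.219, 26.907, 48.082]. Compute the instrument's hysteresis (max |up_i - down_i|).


|193.04 - 193.783| = 0.7430
|196.92 - 198.221| = 1.3010
|196.82 - 198.021| = 1.2010
|140.04 - 140.569| = 0.5290
|139.9 - 139.219| = 0.6810
|27.02 - 26.907| = 0.1130
|47.7 - 48.082| = 0.3820
hysteresis = max(diffs) = 1.3010

1.3010


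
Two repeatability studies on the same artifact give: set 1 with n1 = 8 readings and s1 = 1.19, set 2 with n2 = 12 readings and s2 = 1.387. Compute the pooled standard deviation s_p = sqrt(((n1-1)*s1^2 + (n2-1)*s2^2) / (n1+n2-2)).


s_p = sqrt(((n1-1)*s1^2 + (n2-1)*s2^2) / (n1+n2-2))
numerator = (8-1)*1.19^2 + (12-1)*1.387^2 = 9.9127 + 21.161459 = 31.074159
denominator = 8 + 12 - 2 = 18
s_p^2 = 31.074159 / 18 = 1.7263422
s_p = sqrt(1.7263422) = 1.3139

1.3139


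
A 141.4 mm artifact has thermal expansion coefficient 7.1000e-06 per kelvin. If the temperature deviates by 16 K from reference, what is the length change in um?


dL = L * alpha * dT
= 141.4 * 7.1000e-06 * 16
= 0.0160630 mm
dL_um = 0.0160630 * 1000 = 16.0630 um

16.0630


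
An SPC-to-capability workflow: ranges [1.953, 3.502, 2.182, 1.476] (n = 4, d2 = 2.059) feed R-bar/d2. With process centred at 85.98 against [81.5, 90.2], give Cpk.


R_bar = (1.953 + 3.502 + 2.182 + 1.476) / 4 = 2.27825
sigma = R_bar / d2 = 2.27825 / 2.059 = 1.1064837
Cp = (USL - LSL)/(6*sigma) = (90.2 - 81.5)/(6*1.1064837) = 1.3105
Cpu = (90.2 - 85.98)/(3*1.1064837) = 1.2713
Cpl = (85.98 - 81.5)/(3*1.1064837) = 1.3496
Cpk = min(Cpu, Cpl) = 1.2713

1.2713


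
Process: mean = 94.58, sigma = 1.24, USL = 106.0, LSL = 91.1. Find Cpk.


Cpu = (USL - mean) / (3*sigma) = (106.0 - 94.58) / (3*1.24) = 3.0699
Cpl = (mean - LSL) / (3*sigma) = (94.58 - 91.1) / (3*1.24) = 0.9355
Cpk = min(Cpu, Cpl) = 0.9355

0.9355


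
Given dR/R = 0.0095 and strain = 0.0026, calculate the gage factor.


GF = (dR/R) / epsilon
= 0.0095 / 0.0026
= 3.6538

3.6538


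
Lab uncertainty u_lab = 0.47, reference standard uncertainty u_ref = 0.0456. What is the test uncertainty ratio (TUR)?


TUR = u_lab / u_ref
= 0.47 / 0.0456
= 10.3070

10.3070


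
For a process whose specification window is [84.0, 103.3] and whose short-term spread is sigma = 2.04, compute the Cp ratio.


Cp = (USL - LSL) / (6 * sigma)
= (103.3 - 84.0) / (6 * 2.04)
= 19.3000 / 12.2400
= 1.5768

1.5768


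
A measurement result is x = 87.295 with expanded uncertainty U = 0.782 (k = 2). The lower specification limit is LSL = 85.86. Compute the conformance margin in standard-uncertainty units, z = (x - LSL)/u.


u = U / k = 0.782 / 2 = 0.391
margin = |LSL - x| = |85.86 - 87.295| = 1.435
z = margin / u = 1.435 / 0.391
z = 3.6701

3.6701


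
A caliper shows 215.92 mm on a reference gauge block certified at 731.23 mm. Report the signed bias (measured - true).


Systematic error = measured - true
= 215.92 - 731.23
= -515.3100

-515.3100


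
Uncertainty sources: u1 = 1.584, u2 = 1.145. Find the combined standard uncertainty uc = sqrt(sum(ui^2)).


uc = sqrt(1.584^2 + 1.145^2)
uc = sqrt(3.820081)
uc = 1.9545

1.9545


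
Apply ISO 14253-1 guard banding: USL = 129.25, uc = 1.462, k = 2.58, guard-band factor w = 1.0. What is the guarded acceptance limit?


U = k * uc = 2.58 * 1.462 = 3.77196
guard band g = w * U = 1.0 * 3.77196 = 3.77196
AL = USL - g = 129.25 - 3.77196
AL = 125.4780

125.4780


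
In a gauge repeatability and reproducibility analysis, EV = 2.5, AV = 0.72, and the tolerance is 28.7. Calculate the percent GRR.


GRR = sqrt(EV^2 + AV^2) = sqrt(2.5^2 + 0.72^2) = 2.6016149
%GRR = GRR / tol * 100 = 2.6016149 / 28.7 * 100
%GRR = 9.0649

9.0649


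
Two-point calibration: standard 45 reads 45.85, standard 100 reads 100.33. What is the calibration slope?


slope = (y2 - y1) / (x2 - x1)
= (100.33 - 45.85) / (100 - 45)
= 54.4800 / 55
= 0.9905

0.9905


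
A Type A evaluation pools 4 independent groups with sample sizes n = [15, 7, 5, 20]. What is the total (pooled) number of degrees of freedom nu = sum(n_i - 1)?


nu = sum_i (n_i - 1)
nu = ((15 - 1) + (7 - 1) + (5 - 1) + (20 - 1))
nu = 14 + 6 + 4 + 19
nu = 43

43


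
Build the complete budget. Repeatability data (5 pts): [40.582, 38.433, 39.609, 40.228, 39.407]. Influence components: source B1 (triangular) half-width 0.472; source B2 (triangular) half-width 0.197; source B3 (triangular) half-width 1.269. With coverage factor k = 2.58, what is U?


mean = (40.582 + 38.433 + 39.609 + 40.228 + 39.407) / 5 = 39.6518
s = sqrt(sum((x - mean)^2)/(n-1)) = 0.82832826
u_A = s / sqrt(n) = 0.82832826 / sqrt(5) = 0.37043966
u_B1 = 0.472 / sqrt(6) = 0.19269319
u_B2 = 0.197 / sqrt(6) = 0.080424913
u_B3 = 1.269 / sqrt(6) = 0.51806708
uc = sqrt(0.37043966^2 + 0.19269319^2 + 0.080424913^2 + 0.51806708^2) = 0.67023718
U = k * uc = 2.58 * 0.67023718
U = 1.7292

1.7292


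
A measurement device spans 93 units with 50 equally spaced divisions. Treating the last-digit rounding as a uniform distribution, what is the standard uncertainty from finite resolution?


resolution = range / divisions
resolution = 93 / 50 = 1.86
u_res = resolution / (2*sqrt(3))
u_res = 1.86 / 3.4641016
u_res = 0.5369

0.5369


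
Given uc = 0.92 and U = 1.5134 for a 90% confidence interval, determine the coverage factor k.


k = U / uc
k = 1.5134 / 0.92
k = 1.645

1.645


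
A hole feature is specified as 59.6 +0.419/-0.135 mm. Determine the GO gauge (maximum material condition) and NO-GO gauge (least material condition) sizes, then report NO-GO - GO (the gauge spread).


GO = nominal - lower_tol (smallest hole = maximum material condition)
GO = 59.6 - 0.135 = 59.465
NO-GO = nominal + upper_tol (largest hole = least material condition)
NO-GO = 59.6 + 0.419 = 60.019
spread = NO-GO - GO = 60.019 - 59.465 = 0.5540

0.5540


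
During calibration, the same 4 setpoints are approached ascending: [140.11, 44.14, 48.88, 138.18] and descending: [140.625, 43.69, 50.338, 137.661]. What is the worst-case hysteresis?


|140.11 - 140.625| = 0.5150
|44.14 - 43.69| = 0.4500
|48.88 - 50.338| = 1.4580
|138.18 - 137.661| = 0.5190
hysteresis = max(diffs) = 1.4580

1.4580


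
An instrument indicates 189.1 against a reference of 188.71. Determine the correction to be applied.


Correction = standard - reading
= 188.71 - 189.1
= -0.3900

-0.3900


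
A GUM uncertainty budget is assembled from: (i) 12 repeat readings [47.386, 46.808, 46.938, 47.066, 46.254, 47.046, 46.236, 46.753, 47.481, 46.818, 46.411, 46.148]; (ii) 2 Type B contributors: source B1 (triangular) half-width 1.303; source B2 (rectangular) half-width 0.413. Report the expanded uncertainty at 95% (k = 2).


mean = (47.386 + 46.808 + 46.938 + 47.066 + 46.254 + 47.046 + 46.236 + 46.753 + 47.481 + 46.818 + 46.411 + 46.148) / 12 = 46.77875
s = sqrt(sum((x - mean)^2)/(n-1)) = 0.44182352
u_A = s / sqrt(n) = 0.44182352 / sqrt(12) = 0.12754346
u_B1 = 1.303 / sqrt(6) = 0.53194752
u_B2 = 0.413 / sqrt(3) = 0.23844566
uc = sqrt(0.12754346^2 + 0.53194752^2 + 0.23844566^2) = 0.59673431
U = k * uc = 2 * 0.59673431
U = 1.1935

1.1935


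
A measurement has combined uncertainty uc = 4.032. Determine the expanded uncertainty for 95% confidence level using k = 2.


U = k * uc
U = 2 * 4.032
U = 8.0640

8.0640


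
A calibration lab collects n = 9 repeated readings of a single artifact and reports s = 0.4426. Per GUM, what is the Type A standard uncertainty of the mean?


u_A = s / sqrt(n)
u_A = 0.4426 / sqrt(9)
u_A = 0.4426 / 3
u_A = 0.1475

0.1475


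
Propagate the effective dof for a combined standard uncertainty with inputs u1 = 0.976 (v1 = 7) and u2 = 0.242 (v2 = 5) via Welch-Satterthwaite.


uc = sqrt(u1^2 + u2^2) = sqrt(0.976^2 + 0.242^2) = 1.0055546
v_eff = uc^4 / (u1^4/v1 + u2^4/v2)
= 1.0055546^4 / (0.976^4/7 + 0.242^4/5)
= 1.0224042 / 0.13031467
v_eff = 7.8457

7.8457


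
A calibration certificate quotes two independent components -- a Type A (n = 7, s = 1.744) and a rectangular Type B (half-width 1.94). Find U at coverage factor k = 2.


u_A = s / sqrt(n) = 1.744 / sqrt(7) = 0.65917004
u_B = half_width / sqrt(3) = 1.94 / sqrt(3) = 1.1200595
uc = sqrt(u_A^2 + u_B^2) = sqrt(0.65917004^2 + 1.1200595^2) = 1.2996301
U = k * uc = 2 * 1.2996301
U = 2.5993

2.5993


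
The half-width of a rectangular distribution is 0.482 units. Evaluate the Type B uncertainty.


u_B = half_width / sqrt(3)
u_B = 0.482 / 1.7320508
u_B = 0.2783

0.2783


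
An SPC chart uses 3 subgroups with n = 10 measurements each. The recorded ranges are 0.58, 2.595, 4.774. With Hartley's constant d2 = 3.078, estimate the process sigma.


R_bar = (0.58 + 2.595 + 4.774) / 3
R_bar = 7.949 / 3 = 2.6496667
sigma_hat = R_bar / d2 = 2.6496667 / 3.078 = 0.8608

0.8608


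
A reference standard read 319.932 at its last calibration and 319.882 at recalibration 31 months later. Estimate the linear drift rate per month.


rate = (v2 - v1) / months
= (319.882 - 319.932) / 31
= -0.0500 / 31
= -0.0016

-0.0016


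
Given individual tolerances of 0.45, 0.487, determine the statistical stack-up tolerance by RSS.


RSS = sqrt(0.45^2 + 0.487^2)
= sqrt(0.439669)
= 0.6631

0.6631


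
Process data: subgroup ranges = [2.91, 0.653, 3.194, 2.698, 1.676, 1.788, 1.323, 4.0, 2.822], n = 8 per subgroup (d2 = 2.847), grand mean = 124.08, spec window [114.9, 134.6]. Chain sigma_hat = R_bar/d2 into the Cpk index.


R_bar = (2.91 + 0.653 + 3.194 + 2.698 + 1.676 + 1.788 + 1.323 + 4.0 + 2.822) / 9 = 2.3404444
sigma = R_bar / d2 = 2.3404444 / 2.847 = 0.8220739
Cp = (USL - LSL)/(6*sigma) = (134.6 - 114.9)/(6*0.8220739) = 3.9940
Cpu = (134.6 - 124.08)/(3*0.8220739) = 4.2656
Cpl = (124.08 - 114.9)/(3*0.8220739) = 3.7223
Cpk = min(Cpu, Cpl) = 3.7223

3.7223


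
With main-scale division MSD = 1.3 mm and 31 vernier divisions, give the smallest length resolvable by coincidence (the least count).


LC = MSD / n_div
= 1.3 / 31
= 0.0419

0.0419


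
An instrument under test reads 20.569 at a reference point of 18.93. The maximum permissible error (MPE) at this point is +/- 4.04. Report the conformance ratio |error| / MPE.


e = indication - reference = 20.569 - 18.93 = 1.6390
|e| = 1.6390
ratio = |e| / MPE = 1.6390 / 4.04
ratio = 0.4057

0.4057


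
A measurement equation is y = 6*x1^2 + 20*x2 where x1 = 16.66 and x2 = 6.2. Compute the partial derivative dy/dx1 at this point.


y = 6*x1^2 + 20*x2
dy/dx1 = 2*6*x1
Evaluate at x1 = 16.66: c1 = 12 * 16.66
c1 = 199.9200

199.9200


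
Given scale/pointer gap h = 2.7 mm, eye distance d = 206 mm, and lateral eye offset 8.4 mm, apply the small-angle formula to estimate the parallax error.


error = h * offset / d
= 2.7 * 8.4 / 206
= 0.1101

0.1101


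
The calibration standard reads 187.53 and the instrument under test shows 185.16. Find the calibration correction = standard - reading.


Correction = standard - reading
= 187.53 - 185.16
= 2.3700

2.3700


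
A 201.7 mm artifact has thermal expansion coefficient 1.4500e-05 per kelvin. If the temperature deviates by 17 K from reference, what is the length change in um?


dL = L * alpha * dT
= 201.7 * 1.4500e-05 * 17
= 0.0497191 mm
dL_um = 0.0497191 * 1000 = 49.7191 um

49.7191


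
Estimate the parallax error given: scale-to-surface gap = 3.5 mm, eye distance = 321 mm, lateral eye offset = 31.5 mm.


error = h * offset / d
= 3.5 * 31.5 / 321
= 0.3435

0.3435


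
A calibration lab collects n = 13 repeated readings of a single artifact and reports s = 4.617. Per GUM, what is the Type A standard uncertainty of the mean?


u_A = s / sqrt(n)
u_A = 4.617 / sqrt(13)
u_A = 4.617 / 3.6055513
u_A = 1.2805

1.2805


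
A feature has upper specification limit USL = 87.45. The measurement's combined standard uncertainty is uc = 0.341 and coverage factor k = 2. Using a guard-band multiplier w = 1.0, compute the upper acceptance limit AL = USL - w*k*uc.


U = k * uc = 2 * 0.341 = 0.682
guard band g = w * U = 1.0 * 0.682 = 0.682
AL = USL - g = 87.45 - 0.682
AL = 86.7680

86.7680


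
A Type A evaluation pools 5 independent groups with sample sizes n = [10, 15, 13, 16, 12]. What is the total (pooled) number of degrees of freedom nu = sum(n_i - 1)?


nu = sum_i (n_i - 1)
nu = ((10 - 1) + (15 - 1) + (13 - 1) + (16 - 1) + (12 - 1))
nu = 9 + 14 + 12 + 15 + 11
nu = 61

61


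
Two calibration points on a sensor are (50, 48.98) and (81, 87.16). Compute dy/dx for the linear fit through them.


slope = (y2 - y1) / (x2 - x1)
= (87.16 - 48.98) / (81 - 50)
= 38.1800 / 31
= 1.2316

1.2316


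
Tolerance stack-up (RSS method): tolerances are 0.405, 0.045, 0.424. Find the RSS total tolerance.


RSS = sqrt(0.405^2 + 0.045^2 + 0.424^2)
= sqrt(0.345826)
= 0.5881

0.5881


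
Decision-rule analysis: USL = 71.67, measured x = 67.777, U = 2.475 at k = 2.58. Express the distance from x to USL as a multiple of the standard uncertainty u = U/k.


u = U / k = 2.475 / 2.58 = 0.95930233
margin = |USL - x| = |71.67 - 67.777| = 3.893
z = margin / u = 3.893 / 0.95930233
z = 4.0582

4.0582


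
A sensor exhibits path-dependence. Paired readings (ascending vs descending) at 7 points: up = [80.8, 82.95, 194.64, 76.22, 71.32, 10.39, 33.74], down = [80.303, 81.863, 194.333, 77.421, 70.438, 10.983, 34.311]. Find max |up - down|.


|80.8 - 80.303| = 0.4970
|82.95 - 81.863| = 1.0870
|194.64 - 194.333| = 0.3070
|76.22 - 77.421| = 1.2010
|71.32 - 70.438| = 0.8820
|10.39 - 10.983| = 0.5930
|33.74 - 34.311| = 0.5710
hysteresis = max(diffs) = 1.2010

1.2010


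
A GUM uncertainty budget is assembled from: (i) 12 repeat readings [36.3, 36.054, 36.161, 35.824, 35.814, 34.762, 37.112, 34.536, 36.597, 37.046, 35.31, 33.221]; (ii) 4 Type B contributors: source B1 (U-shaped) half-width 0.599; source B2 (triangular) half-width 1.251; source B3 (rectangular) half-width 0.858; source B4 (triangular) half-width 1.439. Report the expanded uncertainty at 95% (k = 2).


mean = (36.3 + 36.054 + 36.161 + 35.824 + 35.814 + 34.762 + 37.112 + 34.536 + 36.597 + 37.046 + 35.31 + 33.221) / 12 = 35.72808333
s = sqrt(sum((x - mean)^2)/(n-1)) = 1.1224606
u_A = s / sqrt(n) = 1.1224606 / sqrt(12) = 0.32402646
u_B1 = 0.599 / sqrt(2) = 0.42355696
u_B2 = 1.251 / sqrt(6) = 0.51071861
u_B3 = 0.858 / sqrt(3) = 0.49536653
u_B4 = 1.439 / sqrt(6) = 0.58746929
uc = sqrt(0.32402646^2 + 0.42355696^2 + 0.51071861^2 + 0.49536653^2 + 0.58746929^2) = 1.0657088
U = k * uc = 2 * 1.0657088
U = 2.1314

2.1314


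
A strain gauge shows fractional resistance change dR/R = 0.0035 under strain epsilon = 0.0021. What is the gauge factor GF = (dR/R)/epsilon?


GF = (dR/R) / epsilon
= 0.0035 / 0.0021
= 1.6667

1.6667


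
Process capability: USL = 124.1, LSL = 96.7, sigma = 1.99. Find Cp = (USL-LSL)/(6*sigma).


Cp = (USL - LSL) / (6 * sigma)
= (124.1 - 96.7) / (6 * 1.99)
= 27.4000 / 11.9400
= 2.2948

2.2948


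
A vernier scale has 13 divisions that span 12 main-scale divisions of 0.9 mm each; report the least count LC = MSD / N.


LC = MSD / n_div
= 0.9 / 13
= 0.0692

0.0692


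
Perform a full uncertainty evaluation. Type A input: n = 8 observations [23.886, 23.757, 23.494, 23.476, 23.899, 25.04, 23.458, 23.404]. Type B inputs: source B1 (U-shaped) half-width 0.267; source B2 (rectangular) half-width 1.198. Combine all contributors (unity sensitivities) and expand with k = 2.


mean = (23.886 + 23.757 + 23.494 + 23.476 + 23.899 + 25.04 + 23.458 + 23.404) / 8 = 23.80175
s = sqrt(sum((x - mean)^2)/(n-1)) = 0.53838562
u_A = s / sqrt(n) = 0.53838562 / sqrt(8) = 0.19034806
u_B1 = 0.267 / sqrt(2) = 0.18879751
u_B2 = 1.198 / sqrt(3) = 0.69166562
uc = sqrt(0.19034806^2 + 0.18879751^2 + 0.69166562^2) = 0.7418074
U = k * uc = 2 * 0.7418074
U = 1.4836

1.4836


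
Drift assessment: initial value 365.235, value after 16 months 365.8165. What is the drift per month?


rate = (v2 - v1) / months
= (365.8165 - 365.235) / 16
= 0.5815 / 16
= 0.0363

0.0363


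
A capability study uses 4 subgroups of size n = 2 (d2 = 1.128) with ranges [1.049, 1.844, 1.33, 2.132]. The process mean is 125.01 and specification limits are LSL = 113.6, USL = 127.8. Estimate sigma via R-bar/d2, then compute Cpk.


R_bar = (1.049 + 1.844 + 1.33 + 2.132) / 4 = 1.58875
sigma = R_bar / d2 = 1.58875 / 1.128 = 1.4084663
Cp = (USL - LSL)/(6*sigma) = (127.8 - 113.6)/(6*1.4084663) = 1.6803
Cpu = (127.8 - 125.01)/(3*1.4084663) = 0.6603
Cpl = (125.01 - 113.6)/(3*1.4084663) = 2.7003
Cpk = min(Cpu, Cpl) = 0.6603

0.6603


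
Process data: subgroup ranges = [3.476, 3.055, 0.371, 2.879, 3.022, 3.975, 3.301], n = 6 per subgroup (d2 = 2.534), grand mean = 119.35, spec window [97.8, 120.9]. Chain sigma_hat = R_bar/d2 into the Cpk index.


R_bar = (3.476 + 3.055 + 0.371 + 2.879 + 3.022 + 3.975 + 3.301) / 7 = 2.8684286
sigma = R_bar / d2 = 2.8684286 / 2.534 = 1.1319766
Cp = (USL - LSL)/(6*sigma) = (120.9 - 97.8)/(6*1.1319766) = 3.4011
Cpu = (120.9 - 119.35)/(3*1.1319766) = 0.4564
Cpl = (119.35 - 97.8)/(3*1.1319766) = 6.3458
Cpk = min(Cpu, Cpl) = 0.4564

0.4564


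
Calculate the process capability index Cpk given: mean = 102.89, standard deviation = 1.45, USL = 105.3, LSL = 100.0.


Cpu = (USL - mean) / (3*sigma) = (105.3 - 102.89) / (3*1.45) = 0.5540
Cpl = (mean - LSL) / (3*sigma) = (102.89 - 100.0) / (3*1.45) = 0.6644
Cpk = min(Cpu, Cpl) = 0.5540

0.5540


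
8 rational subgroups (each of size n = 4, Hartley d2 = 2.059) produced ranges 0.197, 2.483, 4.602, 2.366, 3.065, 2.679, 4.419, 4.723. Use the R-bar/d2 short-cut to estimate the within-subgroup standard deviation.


R_bar = (0.197 + 2.483 + 4.602 + 2.366 + 3.065 + 2.679 + 4.419 + 4.723) / 8
R_bar = 24.534 / 8 = 3.06675
sigma_hat = R_bar / d2 = 3.06675 / 2.059 = 1.4894

1.4894


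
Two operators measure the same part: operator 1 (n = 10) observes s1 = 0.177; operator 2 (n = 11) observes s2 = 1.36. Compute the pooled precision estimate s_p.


s_p = sqrt(((n1-1)*s1^2 + (n2-1)*s2^2) / (n1+n2-2))
numerator = (10-1)*0.177^2 + (11-1)*1.36^2 = 0.281961 + 18.496 = 18.777961
denominator = 10 + 11 - 2 = 19
s_p^2 = 18.777961 / 19 = 0.98831374
s_p = sqrt(0.98831374) = 0.9941

0.9941


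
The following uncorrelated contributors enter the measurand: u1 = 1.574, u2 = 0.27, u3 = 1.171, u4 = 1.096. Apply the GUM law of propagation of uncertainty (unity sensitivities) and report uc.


uc = sqrt(1.574^2 + 0.27^2 + 1.171^2 + 1.096^2)
uc = sqrt(5.122833)
uc = 2.2634

2.2634


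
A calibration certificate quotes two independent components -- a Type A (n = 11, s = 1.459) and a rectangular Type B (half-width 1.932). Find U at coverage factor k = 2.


u_A = s / sqrt(n) = 1.459 / sqrt(11) = 0.43990505
u_B = half_width / sqrt(3) = 1.932 / sqrt(3) = 1.1154407
uc = sqrt(u_A^2 + u_B^2) = sqrt(0.43990505^2 + 1.1154407^2) = 1.1990515
U = k * uc = 2 * 1.1990515
U = 2.3981

2.3981


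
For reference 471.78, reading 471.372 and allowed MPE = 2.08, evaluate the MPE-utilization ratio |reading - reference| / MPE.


e = indication - reference = 471.372 - 471.78 = -0.4080
|e| = 0.4080
ratio = |e| / MPE = 0.4080 / 2.08
ratio = 0.1962

0.1962


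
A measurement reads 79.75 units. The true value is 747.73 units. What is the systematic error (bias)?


Systematic error = measured - true
= 79.75 - 747.73
= -667.9800

-667.9800


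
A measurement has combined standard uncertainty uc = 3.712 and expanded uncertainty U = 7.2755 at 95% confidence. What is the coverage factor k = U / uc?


k = U / uc
k = 7.2755 / 3.712
k = 1.96

1.96


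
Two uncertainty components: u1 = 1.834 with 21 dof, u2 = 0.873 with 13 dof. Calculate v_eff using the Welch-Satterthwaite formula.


uc = sqrt(u1^2 + u2^2) = sqrt(1.834^2 + 0.873^2) = 2.0311782
v_eff = uc^4 / (u1^4/v1 + u2^4/v2)
= 2.0311782^4 / (1.834^4/21 + 0.873^4/13)
= 17.021276 / 0.58341857
v_eff = 29.1751

29.1751


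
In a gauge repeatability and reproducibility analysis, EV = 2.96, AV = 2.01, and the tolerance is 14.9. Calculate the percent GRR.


GRR = sqrt(EV^2 + AV^2) = sqrt(2.96^2 + 2.01^2) = 3.5779463
%GRR = GRR / tol * 100 = 3.5779463 / 14.9 * 100
%GRR = 24.0131

24.0131


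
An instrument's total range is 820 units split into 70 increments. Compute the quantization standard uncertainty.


resolution = range / divisions
resolution = 820 / 70 = 11.714286
u_res = resolution / (2*sqrt(3))
u_res = 11.714286 / 3.4641016
u_res = 3.3816

3.3816


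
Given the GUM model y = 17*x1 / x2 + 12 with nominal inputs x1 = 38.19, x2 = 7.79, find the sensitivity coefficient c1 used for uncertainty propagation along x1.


y = 17*x1 / x2 + 12
dy/dx1 = 17/x2
Evaluate at x2 = 7.79: c1 = 17 / 7.79
c1 = 2.1823

2.1823


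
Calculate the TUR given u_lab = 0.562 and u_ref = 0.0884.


TUR = u_lab / u_ref
= 0.562 / 0.0884
= 6.3575

6.3575


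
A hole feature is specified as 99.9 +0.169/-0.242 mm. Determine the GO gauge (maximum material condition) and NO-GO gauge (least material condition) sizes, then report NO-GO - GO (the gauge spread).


GO = nominal - lower_tol (smallest hole = maximum material condition)
GO = 99.9 - 0.242 = 99.658
NO-GO = nominal + upper_tol (largest hole = least material condition)
NO-GO = 99.9 + 0.169 = 100.069
spread = NO-GO - GO = 100.069 - 99.658 = 0.4110

0.4110


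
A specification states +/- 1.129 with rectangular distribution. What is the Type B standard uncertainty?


u_B = half_width / sqrt(3)
u_B = 1.129 / 1.7320508
u_B = 0.6518

0.6518


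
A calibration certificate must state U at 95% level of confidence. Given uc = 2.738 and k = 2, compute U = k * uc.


U = k * uc
U = 2 * 2.738
U = 5.4760

5.4760


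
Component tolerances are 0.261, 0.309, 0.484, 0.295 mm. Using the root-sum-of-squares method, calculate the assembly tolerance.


RSS = sqrt(0.261^2 + 0.309^2 + 0.484^2 + 0.295^2)
= sqrt(0.484883)
= 0.6963

0.6963


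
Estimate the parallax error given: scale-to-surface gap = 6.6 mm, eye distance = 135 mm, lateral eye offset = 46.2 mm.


error = h * offset / d
= 6.6 * 46.2 / 135
= 2.2587

2.2587


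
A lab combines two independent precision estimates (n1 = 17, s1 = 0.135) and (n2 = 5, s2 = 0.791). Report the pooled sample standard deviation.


s_p = sqrt(((n1-1)*s1^2 + (n2-1)*s2^2) / (n1+n2-2))
numerator = (17-1)*0.135^2 + (5-1)*0.791^2 = 0.2916 + 2.502724 = 2.794324
denominator = 17 + 5 - 2 = 20
s_p^2 = 2.794324 / 20 = 0.1397162
s_p = sqrt(0.1397162) = 0.3738

0.3738


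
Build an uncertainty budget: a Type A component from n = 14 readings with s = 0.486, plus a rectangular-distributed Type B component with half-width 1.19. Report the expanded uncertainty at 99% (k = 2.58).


u_A = s / sqrt(n) = 0.486 / sqrt(14) = 0.12988896
u_B = half_width / sqrt(3) = 1.19 / sqrt(3) = 0.68704682
uc = sqrt(u_A^2 + u_B^2) = sqrt(0.12988896^2 + 0.68704682^2) = 0.69921704
U = k * uc = 2.58 * 0.69921704
U = 1.8040

1.8040


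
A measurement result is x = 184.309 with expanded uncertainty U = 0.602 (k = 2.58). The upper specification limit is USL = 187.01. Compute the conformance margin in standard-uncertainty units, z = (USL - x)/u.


u = U / k = 0.602 / 2.58 = 0.23333333
margin = |USL - x| = |187.01 - 184.309| = 2.701
z = margin / u = 2.701 / 0.23333333
z = 11.5757

11.5757


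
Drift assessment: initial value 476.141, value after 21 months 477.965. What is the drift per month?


rate = (v2 - v1) / months
= (477.965 - 476.141) / 21
= 1.8240 / 21
= 0.0869

0.0869


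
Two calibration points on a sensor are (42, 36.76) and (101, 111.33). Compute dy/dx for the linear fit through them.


slope = (y2 - y1) / (x2 - x1)
= (111.33 - 36.76) / (101 - 42)
= 74.5700 / 59
= 1.2639

1.2639


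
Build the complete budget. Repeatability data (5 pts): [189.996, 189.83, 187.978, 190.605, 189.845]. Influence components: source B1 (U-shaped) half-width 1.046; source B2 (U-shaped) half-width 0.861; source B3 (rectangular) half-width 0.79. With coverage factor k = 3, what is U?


mean = (189.996 + 189.83 + 187.978 + 190.605 + 189.845) / 5 = 189.6508
s = sqrt(sum((x - mean)^2)/(n-1)) = 0.9871356
u_A = s / sqrt(n) = 0.9871356 / sqrt(5) = 0.44146046
u_B1 = 1.046 / sqrt(2) = 0.73963369
u_B2 = 0.861 / sqrt(2) = 0.60881894
u_B3 = 0.79 / sqrt(3) = 0.45610671
uc = sqrt(0.44146046^2 + 0.73963369^2 + 0.60881894^2 + 0.45610671^2) = 1.1491907
U = k * uc = 3 * 1.1491907
U = 3.4476

3.4476


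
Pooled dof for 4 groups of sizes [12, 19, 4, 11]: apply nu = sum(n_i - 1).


nu = sum_i (n_i - 1)
nu = ((12 - 1) + (19 - 1) + (4 - 1) + (11 - 1))
nu = 11 + 18 + 3 + 10
nu = 42

42


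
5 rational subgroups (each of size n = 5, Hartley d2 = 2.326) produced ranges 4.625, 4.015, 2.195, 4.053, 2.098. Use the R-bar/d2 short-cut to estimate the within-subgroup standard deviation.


R_bar = (4.625 + 4.015 + 2.195 + 4.053 + 2.098) / 5
R_bar = 16.986 / 5 = 3.3972
sigma_hat = R_bar / d2 = 3.3972 / 2.326 = 1.4605

1.4605


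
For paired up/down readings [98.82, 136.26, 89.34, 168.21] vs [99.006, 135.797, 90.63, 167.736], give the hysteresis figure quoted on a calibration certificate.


|98.82 - 99.006| = 0.1860
|136.26 - 135.797| = 0.4630
|89.34 - 90.63| = 1.2900
|168.21 - 167.736| = 0.4740
hysteresis = max(diffs) = 1.2900

1.2900


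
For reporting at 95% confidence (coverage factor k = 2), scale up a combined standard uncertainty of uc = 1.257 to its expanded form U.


U = k * uc
U = 2 * 1.257
U = 2.5140

2.5140


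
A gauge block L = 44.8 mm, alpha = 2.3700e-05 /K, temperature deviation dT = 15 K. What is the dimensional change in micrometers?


dL = L * alpha * dT
= 44.8 * 2.3700e-05 * 15
= 0.0159264 mm
dL_um = 0.0159264 * 1000 = 15.9264 um

15.9264


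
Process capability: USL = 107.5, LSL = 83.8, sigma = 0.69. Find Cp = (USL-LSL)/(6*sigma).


Cp = (USL - LSL) / (6 * sigma)
= (107.5 - 83.8) / (6 * 0.69)
= 23.7000 / 4.1400
= 5.7246

5.7246


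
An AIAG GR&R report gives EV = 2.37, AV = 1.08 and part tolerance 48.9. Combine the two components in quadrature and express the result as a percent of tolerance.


GRR = sqrt(EV^2 + AV^2) = sqrt(2.37^2 + 1.08^2) = 2.6044769
%GRR = GRR / tol * 100 = 2.6044769 / 48.9 * 100
%GRR = 5.3261

5.3261


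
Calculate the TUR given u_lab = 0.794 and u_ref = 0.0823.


TUR = u_lab / u_ref
= 0.794 / 0.0823
= 9.6476

9.6476


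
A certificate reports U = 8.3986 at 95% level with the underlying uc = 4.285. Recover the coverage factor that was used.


k = U / uc
k = 8.3986 / 4.285
k = 1.96

1.96


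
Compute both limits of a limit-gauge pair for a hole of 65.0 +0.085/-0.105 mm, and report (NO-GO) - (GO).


GO = nominal - lower_tol (smallest hole = maximum material condition)
GO = 65.0 - 0.105 = 64.895
NO-GO = nominal + upper_tol (largest hole = least material condition)
NO-GO = 65.0 + 0.085 = 65.085
spread = NO-GO - GO = 65.085 - 64.895 = 0.1900

0.1900


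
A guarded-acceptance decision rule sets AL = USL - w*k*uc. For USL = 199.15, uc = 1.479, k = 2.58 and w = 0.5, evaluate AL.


U = k * uc = 2.58 * 1.479 = 3.81582
guard band g = w * U = 0.5 * 3.81582 = 1.90791
AL = USL - g = 199.15 - 1.90791
AL = 197.2421

197.2421


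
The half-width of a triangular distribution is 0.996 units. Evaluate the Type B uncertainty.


u_B = half_width / sqrt(6)
u_B = 0.996 / 2.4494897
u_B = 0.4066

0.4066


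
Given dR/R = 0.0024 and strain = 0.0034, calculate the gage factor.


GF = (dR/R) / epsilon
= 0.0024 / 0.0034
= 0.7059

0.7059


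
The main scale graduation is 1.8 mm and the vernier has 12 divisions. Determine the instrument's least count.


LC = MSD / n_div
= 1.8 / 12
= 0.1500

0.1500


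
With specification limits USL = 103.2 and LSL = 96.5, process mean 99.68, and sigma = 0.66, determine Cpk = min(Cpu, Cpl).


Cpu = (USL - mean) / (3*sigma) = (103.2 - 99.68) / (3*0.66) = 1.7778
Cpl = (mean - LSL) / (3*sigma) = (99.68 - 96.5) / (3*0.66) = 1.6061
Cpk = min(Cpu, Cpl) = 1.6061

1.6061


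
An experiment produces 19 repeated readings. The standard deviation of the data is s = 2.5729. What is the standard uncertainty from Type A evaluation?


u_A = s / sqrt(n)
u_A = 2.5729 / sqrt(19)
u_A = 2.5729 / 4.3588989
u_A = 0.5903

0.5903


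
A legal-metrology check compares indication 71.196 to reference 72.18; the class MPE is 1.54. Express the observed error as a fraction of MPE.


e = indication - reference = 71.196 - 72.18 = -0.9840
|e| = 0.9840
ratio = |e| / MPE = 0.9840 / 1.54
ratio = 0.6390

0.6390


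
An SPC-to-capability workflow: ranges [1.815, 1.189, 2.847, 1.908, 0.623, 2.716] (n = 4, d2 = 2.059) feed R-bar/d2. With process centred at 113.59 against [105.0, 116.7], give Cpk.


R_bar = (1.815 + 1.189 + 2.847 + 1.908 + 0.623 + 2.716) / 6 = 1.8496667
sigma = R_bar / d2 = 1.8496667 / 2.059 = 0.89833254
Cp = (USL - LSL)/(6*sigma) = (116.7 - 105.0)/(6*0.89833254) = 2.1707
Cpu = (116.7 - 113.59)/(3*0.89833254) = 1.1540
Cpl = (113.59 - 105.0)/(3*0.89833254) = 3.1874
Cpk = min(Cpu, Cpl) = 1.1540

1.1540


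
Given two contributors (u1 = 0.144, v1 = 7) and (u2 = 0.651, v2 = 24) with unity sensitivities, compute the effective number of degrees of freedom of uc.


uc = sqrt(u1^2 + u2^2) = sqrt(0.144^2 + 0.651^2) = 0.66673608
v_eff = uc^4 / (u1^4/v1 + u2^4/v2)
= 0.66673608^4 / (0.144^4/7 + 0.651^4/24)
= 0.19761314 / 0.0075450629
v_eff = 26.1911

26.1911


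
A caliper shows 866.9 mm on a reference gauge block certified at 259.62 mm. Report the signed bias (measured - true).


Systematic error = measured - true
= 866.9 - 259.62
= 607.2800

607.2800


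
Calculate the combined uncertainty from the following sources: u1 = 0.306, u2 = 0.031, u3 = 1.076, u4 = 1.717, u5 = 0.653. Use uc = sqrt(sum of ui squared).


uc = sqrt(0.306^2 + 0.031^2 + 1.076^2 + 1.717^2 + 0.653^2)
uc = sqrt(4.626871)
uc = 2.1510

2.1510


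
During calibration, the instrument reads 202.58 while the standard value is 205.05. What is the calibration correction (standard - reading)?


Correction = standard - reading
= 205.05 - 202.58
= 2.4700

2.4700


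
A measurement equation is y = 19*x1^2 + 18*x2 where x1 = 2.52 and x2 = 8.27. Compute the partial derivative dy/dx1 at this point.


y = 19*x1^2 + 18*x2
dy/dx1 = 2*19*x1
Evaluate at x1 = 2.52: c1 = 38 * 2.52
c1 = 95.7600

95.7600


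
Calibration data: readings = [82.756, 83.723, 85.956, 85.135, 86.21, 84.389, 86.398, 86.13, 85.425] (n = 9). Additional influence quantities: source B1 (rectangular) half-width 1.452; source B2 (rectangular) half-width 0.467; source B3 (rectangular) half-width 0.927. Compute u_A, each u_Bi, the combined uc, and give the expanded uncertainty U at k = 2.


mean = (82.756 + 83.723 + 85.956 + 85.135 + 86.21 + 84.389 + 86.398 + 86.13 + 85.425) / 9 = 85.12466667
s = sqrt(sum((x - mean)^2)/(n-1)) = 1.2603521
u_A = s / sqrt(n) = 1.2603521 / sqrt(9) = 0.42011737
u_B1 = 1.452 / sqrt(3) = 0.83831259
u_B2 = 0.467 / sqrt(3) = 0.26962258
u_B3 = 0.927 / sqrt(3) = 0.5352037
uc = sqrt(0.42011737^2 + 0.83831259^2 + 0.26962258^2 + 0.5352037^2) = 1.1128369
U = k * uc = 2 * 1.1128369
U = 2.2257

2.2257


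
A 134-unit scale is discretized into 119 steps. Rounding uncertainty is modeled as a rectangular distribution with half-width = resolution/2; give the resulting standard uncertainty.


resolution = range / divisions
resolution = 134 / 119 = 1.1260504
u_res = resolution / (2*sqrt(3))
u_res = 1.1260504 / 3.4641016
u_res = 0.3251

0.3251


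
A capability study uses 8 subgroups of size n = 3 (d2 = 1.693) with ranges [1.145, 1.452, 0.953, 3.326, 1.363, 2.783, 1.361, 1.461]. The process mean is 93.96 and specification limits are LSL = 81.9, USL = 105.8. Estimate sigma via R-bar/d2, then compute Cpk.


R_bar = (1.145 + 1.452 + 0.953 + 3.326 + 1.363 + 2.783 + 1.361 + 1.461) / 8 = 1.7305
sigma = R_bar / d2 = 1.7305 / 1.693 = 1.02215
Cp = (USL - LSL)/(6*sigma) = (105.8 - 81.9)/(6*1.02215) = 3.8970
Cpu = (105.8 - 93.96)/(3*1.02215) = 3.8611
Cpl = (93.96 - 81.9)/(3*1.02215) = 3.9329
Cpk = min(Cpu, Cpl) = 3.8611

3.8611


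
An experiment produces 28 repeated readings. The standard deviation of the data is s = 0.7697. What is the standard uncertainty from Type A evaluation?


u_A = s / sqrt(n)
u_A = 0.7697 / sqrt(28)
u_A = 0.7697 / 5.2915026
u_A = 0.1455

0.1455


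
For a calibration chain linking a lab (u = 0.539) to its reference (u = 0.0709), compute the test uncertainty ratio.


TUR = u_lab / u_ref
= 0.539 / 0.0709
= 7.6023

7.6023


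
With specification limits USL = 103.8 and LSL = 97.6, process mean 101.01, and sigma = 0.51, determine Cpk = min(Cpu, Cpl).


Cpu = (USL - mean) / (3*sigma) = (103.8 - 101.01) / (3*0.51) = 1.8235
Cpl = (mean - LSL) / (3*sigma) = (101.01 - 97.6) / (3*0.51) = 2.2288
Cpk = min(Cpu, Cpl) = 1.8235

1.8235


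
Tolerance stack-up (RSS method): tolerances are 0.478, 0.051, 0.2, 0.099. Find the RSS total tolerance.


RSS = sqrt(0.478^2 + 0.051^2 + 0.2^2 + 0.099^2)
= sqrt(0.280886)
= 0.5300

0.5300


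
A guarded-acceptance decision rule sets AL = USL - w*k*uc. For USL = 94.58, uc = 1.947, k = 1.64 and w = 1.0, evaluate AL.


U = k * uc = 1.64 * 1.947 = 3.19308
guard band g = w * U = 1.0 * 3.19308 = 3.19308
AL = USL - g = 94.58 - 3.19308
AL = 91.3869

91.3869


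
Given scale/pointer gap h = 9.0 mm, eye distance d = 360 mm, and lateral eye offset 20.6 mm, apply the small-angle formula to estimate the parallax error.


error = h * offset / d
= 9.0 * 20.6 / 360
= 0.5150

0.5150


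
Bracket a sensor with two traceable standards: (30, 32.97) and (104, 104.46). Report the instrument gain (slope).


slope = (y2 - y1) / (x2 - x1)
= (104.46 - 32.97) / (104 - 30)
= 71.4900 / 74
= 0.9661

0.9661


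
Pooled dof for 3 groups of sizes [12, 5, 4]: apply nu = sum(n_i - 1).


nu = sum_i (n_i - 1)
nu = ((12 - 1) + (5 - 1) + (4 - 1))
nu = 11 + 4 + 3
nu = 18

18


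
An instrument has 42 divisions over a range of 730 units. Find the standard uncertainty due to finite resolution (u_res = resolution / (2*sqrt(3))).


resolution = range / divisions
resolution = 730 / 42 = 17.380952
u_res = resolution / (2*sqrt(3))
u_res = 17.380952 / 3.4641016
u_res = 5.0174

5.0174


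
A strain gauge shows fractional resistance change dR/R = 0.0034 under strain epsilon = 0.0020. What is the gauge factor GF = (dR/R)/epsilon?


GF = (dR/R) / epsilon
= 0.0034 / 0.0020
= 1.7000

1.7000


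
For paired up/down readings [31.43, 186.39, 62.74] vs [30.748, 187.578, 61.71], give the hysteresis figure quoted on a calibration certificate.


|31.43 - 30.748| = 0.6820
|186.39 - 187.578| = 1.1880
|62.74 - 61.71| = 1.0300
hysteresis = max(diffs) = 1.1880

1.1880


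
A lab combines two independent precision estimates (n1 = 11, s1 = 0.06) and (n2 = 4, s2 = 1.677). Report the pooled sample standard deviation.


s_p = sqrt(((n1-1)*s1^2 + (n2-1)*s2^2) / (n1+n2-2))
numerator = (11-1)*0.06^2 + (4-1)*1.677^2 = 0.036 + 8.436987 = 8.472987
denominator = 11 + 4 - 2 = 13
s_p^2 = 8.472987 / 13 = 0.65176823
s_p = sqrt(0.65176823) = 0.8073

0.8073


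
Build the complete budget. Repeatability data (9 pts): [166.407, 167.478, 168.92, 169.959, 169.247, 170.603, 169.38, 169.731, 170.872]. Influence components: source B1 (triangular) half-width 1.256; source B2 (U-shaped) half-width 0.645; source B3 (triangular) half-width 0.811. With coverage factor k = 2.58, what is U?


mean = (166.407 + 167.478 + 168.92 + 169.959 + 169.247 + 170.603 + 169.38 + 169.731 + 170.872) / 9 = 169.1774444
s = sqrt(sum((x - mean)^2)/(n-1)) = 1.4359926
u_A = s / sqrt(n) = 1.4359926 / sqrt(9) = 0.4786642
u_B1 = 1.256 / sqrt(6) = 0.51275985
u_B2 = 0.645 / sqrt(2) = 0.45608387
u_B3 = 0.811 / sqrt(6) = 0.33108936
uc = sqrt(0.4786642^2 + 0.51275985^2 + 0.45608387^2 + 0.33108936^2) = 0.89981928
U = k * uc = 2.58 * 0.89981928
U = 2.3215

2.3215


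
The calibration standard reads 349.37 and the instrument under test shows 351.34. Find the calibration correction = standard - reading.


Correction = standard - reading
= 349.37 - 351.34
= -1.9700

-1.9700


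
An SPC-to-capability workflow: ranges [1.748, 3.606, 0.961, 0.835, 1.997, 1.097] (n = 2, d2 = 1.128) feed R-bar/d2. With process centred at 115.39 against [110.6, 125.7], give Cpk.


R_bar = (1.748 + 3.606 + 0.961 + 0.835 + 1.997 + 1.097) / 6 = 1.7073333
sigma = R_bar / d2 = 1.7073333 / 1.128 = 1.5135934
Cp = (USL - LSL)/(6*sigma) = (125.7 - 110.6)/(6*1.5135934) = 1.6627
Cpu = (125.7 - 115.39)/(3*1.5135934) = 2.2705
Cpl = (115.39 - 110.6)/(3*1.5135934) = 1.0549
Cpk = min(Cpu, Cpl) = 1.0549

1.0549


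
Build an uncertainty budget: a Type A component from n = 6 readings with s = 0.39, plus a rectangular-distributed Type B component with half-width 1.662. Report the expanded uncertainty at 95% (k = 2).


u_A = s / sqrt(n) = 0.39 / sqrt(6) = 0.15921683
u_B = half_width / sqrt(3) = 1.662 / sqrt(3) = 0.95955615
uc = sqrt(u_A^2 + u_B^2) = sqrt(0.15921683^2 + 0.95955615^2) = 0.97267569
U = k * uc = 2 * 0.97267569
U = 1.9454

1.9454


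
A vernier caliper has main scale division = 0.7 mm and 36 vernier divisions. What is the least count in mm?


LC = MSD / n_div
= 0.7 / 36
= 0.0194

0.0194


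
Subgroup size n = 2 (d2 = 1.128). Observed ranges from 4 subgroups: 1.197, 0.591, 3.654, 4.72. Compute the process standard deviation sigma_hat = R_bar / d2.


R_bar = (1.197 + 0.591 + 3.654 + 4.72) / 4
R_bar = 10.162 / 4 = 2.5405
sigma_hat = R_bar / d2 = 2.5405 / 1.128 = 2.2522

2.2522


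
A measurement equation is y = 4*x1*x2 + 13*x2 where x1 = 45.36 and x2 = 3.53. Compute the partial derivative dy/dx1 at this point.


y = 4*x1*x2 + 13*x2
dy/dx1 = 4*x2
Evaluate at x2 = 3.53: c1 = 4 * 3.53
c1 = 14.1200

14.1200
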